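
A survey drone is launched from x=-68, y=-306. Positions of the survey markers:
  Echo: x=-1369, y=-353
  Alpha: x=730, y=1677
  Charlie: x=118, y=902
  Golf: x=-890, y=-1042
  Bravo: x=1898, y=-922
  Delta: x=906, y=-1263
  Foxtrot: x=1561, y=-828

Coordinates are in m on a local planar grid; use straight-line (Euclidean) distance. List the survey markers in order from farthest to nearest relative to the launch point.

Alpha, Bravo, Foxtrot, Delta, Echo, Charlie, Golf

Computing each straight-line distance from x=-68, y=-306:
Alpha x=730, y=1677: 2137.5 m
Bravo x=1898, y=-922: 2060.2 m
Foxtrot x=1561, y=-828: 1710.6 m
Delta x=906, y=-1263: 1365.5 m
Echo x=-1369, y=-353: 1301.8 m
Charlie x=118, y=902: 1222.2 m
Golf x=-890, y=-1042: 1103.3 m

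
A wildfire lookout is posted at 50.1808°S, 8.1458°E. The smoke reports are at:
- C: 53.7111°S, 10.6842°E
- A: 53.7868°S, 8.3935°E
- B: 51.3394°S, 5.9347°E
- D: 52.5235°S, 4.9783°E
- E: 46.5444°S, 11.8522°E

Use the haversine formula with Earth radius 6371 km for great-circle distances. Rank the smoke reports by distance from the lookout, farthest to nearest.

E, C, A, D, B

Computing each great-circle distance from 50.1808°S, 8.1458°E:
E 46.5444°S, 11.8522°E: 488.2 km
C 53.7111°S, 10.6842°E: 429.3 km
A 53.7868°S, 8.3935°E: 401.3 km
D 52.5235°S, 4.9783°E: 340.9 km
B 51.3394°S, 5.9347°E: 201.9 km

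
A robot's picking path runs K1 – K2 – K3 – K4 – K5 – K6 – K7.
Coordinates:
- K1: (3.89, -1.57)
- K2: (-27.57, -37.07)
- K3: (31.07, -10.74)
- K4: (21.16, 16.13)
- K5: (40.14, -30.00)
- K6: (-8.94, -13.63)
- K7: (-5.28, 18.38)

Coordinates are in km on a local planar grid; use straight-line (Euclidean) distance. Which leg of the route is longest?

K2–K3

Leg distances:
K1→K2: 47.4 km
K2→K3: 64.3 km
K3→K4: 28.6 km
K4→K5: 49.9 km
K5→K6: 51.7 km
K6→K7: 32.2 km
The longest leg is K2–K3 at 64.3 km.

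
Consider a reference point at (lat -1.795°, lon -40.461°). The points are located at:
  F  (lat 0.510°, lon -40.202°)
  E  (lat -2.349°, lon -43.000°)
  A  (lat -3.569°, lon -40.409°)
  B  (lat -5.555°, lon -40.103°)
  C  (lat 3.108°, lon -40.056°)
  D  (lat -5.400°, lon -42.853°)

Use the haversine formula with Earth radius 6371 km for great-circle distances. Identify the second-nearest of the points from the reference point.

Distance to each, sorted:
A: 197.3 km
F: 257.9 km
E: 288.8 km
B: 420.0 km
D: 480.8 km
C: 547.0 km
The second-nearest is F at 257.9 km.

F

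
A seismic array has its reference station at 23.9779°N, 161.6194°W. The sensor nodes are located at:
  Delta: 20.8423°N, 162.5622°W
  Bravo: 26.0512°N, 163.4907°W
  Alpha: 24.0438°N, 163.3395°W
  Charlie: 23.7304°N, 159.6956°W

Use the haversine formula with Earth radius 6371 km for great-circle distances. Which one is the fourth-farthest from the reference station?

Distance to each, sorted:
Delta: 361.9 km
Bravo: 297.8 km
Charlie: 197.6 km
Alpha: 174.9 km
The fourth-farthest is Alpha at 174.9 km.

Alpha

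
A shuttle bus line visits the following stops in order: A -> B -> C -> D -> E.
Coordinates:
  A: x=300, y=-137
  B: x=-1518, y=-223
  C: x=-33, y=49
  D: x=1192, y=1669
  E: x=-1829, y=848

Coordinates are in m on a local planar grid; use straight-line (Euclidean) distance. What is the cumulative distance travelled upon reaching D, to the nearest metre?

Leg distances:
A→B: 1820.0 m  (cumulative 1820.0 m)
B→C: 1509.7 m  (cumulative 3329.7 m)
C→D: 2031.0 m  (cumulative 5360.8 m)
Cumulative distance at D ≈ 5361 m.

5361 m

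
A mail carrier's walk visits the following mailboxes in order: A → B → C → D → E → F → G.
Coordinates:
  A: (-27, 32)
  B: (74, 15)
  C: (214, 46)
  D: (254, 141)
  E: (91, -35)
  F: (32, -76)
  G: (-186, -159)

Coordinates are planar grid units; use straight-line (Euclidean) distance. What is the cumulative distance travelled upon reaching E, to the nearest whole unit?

589

Leg distances:
A→B: 102.4  (cumulative 102.4)
B→C: 143.4  (cumulative 245.8)
C→D: 103.1  (cumulative 348.9)
D→E: 239.9  (cumulative 588.8)
Cumulative distance at E ≈ 589.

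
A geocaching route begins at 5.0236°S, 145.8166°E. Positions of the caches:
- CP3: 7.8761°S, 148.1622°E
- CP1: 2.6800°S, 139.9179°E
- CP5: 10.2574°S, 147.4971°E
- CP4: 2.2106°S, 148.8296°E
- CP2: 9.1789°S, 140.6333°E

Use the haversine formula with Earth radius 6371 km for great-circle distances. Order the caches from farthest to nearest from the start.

Distance from the start at 5.0236°S, 145.8166°E to each:
CP2 9.1789°S, 140.6333°E: 735.1 km
CP1 2.6800°S, 139.9179°E: 704.4 km
CP5 10.2574°S, 147.4971°E: 610.7 km
CP4 2.2106°S, 148.8296°E: 457.8 km
CP3 7.8761°S, 148.1622°E: 409.6 km

CP2, CP1, CP5, CP4, CP3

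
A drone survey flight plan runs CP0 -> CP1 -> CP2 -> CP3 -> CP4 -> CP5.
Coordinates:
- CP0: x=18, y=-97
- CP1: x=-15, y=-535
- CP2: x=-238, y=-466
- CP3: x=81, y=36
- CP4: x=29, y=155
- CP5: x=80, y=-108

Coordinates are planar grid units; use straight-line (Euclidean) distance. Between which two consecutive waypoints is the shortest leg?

CP3–CP4

Leg distances:
CP0→CP1: 439.2
CP1→CP2: 233.4
CP2→CP3: 594.8
CP3→CP4: 129.9
CP4→CP5: 267.9
The shortest leg is CP3–CP4 at 129.9.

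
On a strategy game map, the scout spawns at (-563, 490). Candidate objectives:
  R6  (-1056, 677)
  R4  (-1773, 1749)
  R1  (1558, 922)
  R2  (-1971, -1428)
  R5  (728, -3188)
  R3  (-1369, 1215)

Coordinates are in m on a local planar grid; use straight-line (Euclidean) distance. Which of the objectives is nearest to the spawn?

R6

Distance to each, sorted:
R6: 527.3 m
R3: 1084.1 m
R4: 1746.2 m
R1: 2164.5 m
R2: 2379.3 m
R5: 3898.0 m
The nearest is R6 at 527.3 m.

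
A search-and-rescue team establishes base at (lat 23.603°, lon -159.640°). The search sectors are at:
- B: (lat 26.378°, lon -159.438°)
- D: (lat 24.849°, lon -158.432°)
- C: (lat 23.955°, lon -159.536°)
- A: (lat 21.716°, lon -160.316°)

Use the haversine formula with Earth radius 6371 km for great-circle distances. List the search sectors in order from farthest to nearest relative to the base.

B, A, D, C

Distances from the base:
B (lat 26.378°, lon -159.438°): 309.2 km
A (lat 21.716°, lon -160.316°): 221.0 km
D (lat 24.849°, lon -158.432°): 184.9 km
C (lat 23.955°, lon -159.536°): 40.5 km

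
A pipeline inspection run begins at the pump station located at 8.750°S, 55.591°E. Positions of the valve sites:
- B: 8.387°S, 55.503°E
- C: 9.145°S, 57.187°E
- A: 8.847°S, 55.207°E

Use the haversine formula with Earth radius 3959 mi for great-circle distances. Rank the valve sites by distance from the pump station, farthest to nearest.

C, A, B

Distances from the pump station:
C 9.145°S, 57.187°E: 112.3 mi
A 8.847°S, 55.207°E: 27.1 mi
B 8.387°S, 55.503°E: 25.8 mi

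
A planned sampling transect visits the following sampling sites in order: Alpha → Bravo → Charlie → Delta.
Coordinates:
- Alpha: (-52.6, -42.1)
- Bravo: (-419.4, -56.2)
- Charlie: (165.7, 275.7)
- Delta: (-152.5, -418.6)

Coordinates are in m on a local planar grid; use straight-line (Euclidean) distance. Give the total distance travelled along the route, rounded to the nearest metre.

1803 m

Leg distances:
Alpha→Bravo: 367.1 m  (cumulative 367.1 m)
Bravo→Charlie: 672.7 m  (cumulative 1039.8 m)
Charlie→Delta: 763.7 m  (cumulative 1803.5 m)
Total route length ≈ 1803 m.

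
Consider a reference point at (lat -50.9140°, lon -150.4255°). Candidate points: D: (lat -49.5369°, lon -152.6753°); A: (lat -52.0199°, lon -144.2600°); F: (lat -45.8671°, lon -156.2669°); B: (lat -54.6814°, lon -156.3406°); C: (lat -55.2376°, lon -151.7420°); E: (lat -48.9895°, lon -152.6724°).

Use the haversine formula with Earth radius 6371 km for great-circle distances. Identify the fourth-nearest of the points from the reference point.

C

Distances from the reference point ((lat -50.9140°, lon -150.4255°)):
D: 221.5 km
E: 267.6 km
A: 444.3 km
C: 488.7 km
B: 577.2 km
F: 707.3 km
The fourth-nearest is C at 488.7 km.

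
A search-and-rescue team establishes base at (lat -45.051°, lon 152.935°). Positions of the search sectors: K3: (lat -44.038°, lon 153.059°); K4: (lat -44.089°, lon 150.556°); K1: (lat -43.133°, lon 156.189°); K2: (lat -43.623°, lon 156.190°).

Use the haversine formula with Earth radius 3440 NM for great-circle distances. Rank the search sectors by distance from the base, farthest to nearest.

Computing each great-circle distance from (lat -45.051°, lon 152.935°):
K1 (lat -43.133°, lon 156.189°): 181.5 NM
K2 (lat -43.623°, lon 156.190°): 164.0 NM
K4 (lat -44.089°, lon 150.556°): 117.0 NM
K3 (lat -44.038°, lon 153.059°): 61.1 NM

K1, K2, K4, K3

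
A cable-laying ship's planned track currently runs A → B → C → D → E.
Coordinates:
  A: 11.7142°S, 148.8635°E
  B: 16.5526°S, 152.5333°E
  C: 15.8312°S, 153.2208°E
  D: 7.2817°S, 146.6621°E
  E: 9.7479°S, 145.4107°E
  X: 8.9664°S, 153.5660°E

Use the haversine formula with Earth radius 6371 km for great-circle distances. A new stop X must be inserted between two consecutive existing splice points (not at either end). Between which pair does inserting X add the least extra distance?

between C and D

Added distance for inserting X between each consecutive pair:
A–B: 781.4 km
B–C: 1506.4 km
C–D: 358.2 km
D–E: 1374.8 km
Smallest added distance is 358.2 km, inserting between C and D.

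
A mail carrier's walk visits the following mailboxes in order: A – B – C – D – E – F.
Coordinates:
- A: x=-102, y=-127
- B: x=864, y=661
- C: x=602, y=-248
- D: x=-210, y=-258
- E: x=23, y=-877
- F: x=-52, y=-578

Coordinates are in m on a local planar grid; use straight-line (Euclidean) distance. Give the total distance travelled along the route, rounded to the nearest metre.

Leg distances:
A→B: 1246.6 m  (cumulative 1246.6 m)
B→C: 946.0 m  (cumulative 2192.6 m)
C→D: 812.1 m  (cumulative 3004.7 m)
D→E: 661.4 m  (cumulative 3666.1 m)
E→F: 308.3 m  (cumulative 3974.4 m)
Total route length ≈ 3974 m.

3974 m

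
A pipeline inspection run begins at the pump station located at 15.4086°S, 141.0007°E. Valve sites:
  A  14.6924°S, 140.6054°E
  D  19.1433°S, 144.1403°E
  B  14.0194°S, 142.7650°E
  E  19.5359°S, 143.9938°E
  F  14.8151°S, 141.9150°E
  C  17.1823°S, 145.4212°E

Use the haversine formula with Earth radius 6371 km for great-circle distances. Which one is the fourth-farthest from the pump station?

Distance to each, sorted:
E: 558.0 km
D: 532.5 km
C: 511.3 km
B: 244.7 km
F: 118.3 km
A: 90.2 km
The fourth-farthest is B at 244.7 km.

B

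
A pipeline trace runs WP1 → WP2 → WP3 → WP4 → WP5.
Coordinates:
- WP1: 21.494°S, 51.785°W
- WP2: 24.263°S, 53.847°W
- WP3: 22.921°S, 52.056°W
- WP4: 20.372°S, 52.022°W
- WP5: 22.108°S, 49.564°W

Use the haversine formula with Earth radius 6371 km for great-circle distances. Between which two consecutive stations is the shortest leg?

WP2–WP3

Leg distances:
WP1→WP2: 373.4 km
WP2→WP3: 235.7 km
WP3→WP4: 283.5 km
WP4→WP5: 319.6 km
The shortest leg is WP2–WP3 at 235.7 km.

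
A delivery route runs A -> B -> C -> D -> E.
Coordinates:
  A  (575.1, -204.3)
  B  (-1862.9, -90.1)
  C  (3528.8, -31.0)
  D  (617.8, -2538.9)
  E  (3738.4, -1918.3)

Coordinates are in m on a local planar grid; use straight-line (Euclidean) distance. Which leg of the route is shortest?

Leg distances:
A→B: 2440.7 m
B→C: 5392.0 m
C→D: 3842.3 m
D→E: 3181.7 m
The shortest leg is A–B at 2440.7 m.

A–B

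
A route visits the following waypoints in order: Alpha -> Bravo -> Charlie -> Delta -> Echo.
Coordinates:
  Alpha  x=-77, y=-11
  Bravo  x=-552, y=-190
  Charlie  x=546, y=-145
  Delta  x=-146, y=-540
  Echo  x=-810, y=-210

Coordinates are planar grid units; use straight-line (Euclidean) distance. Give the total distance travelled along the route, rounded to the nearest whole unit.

Leg distances:
Alpha→Bravo: 507.6  (cumulative 507.6)
Bravo→Charlie: 1098.9  (cumulative 1606.5)
Charlie→Delta: 796.8  (cumulative 2403.3)
Delta→Echo: 741.5  (cumulative 3144.8)
Total route length ≈ 3145.

3145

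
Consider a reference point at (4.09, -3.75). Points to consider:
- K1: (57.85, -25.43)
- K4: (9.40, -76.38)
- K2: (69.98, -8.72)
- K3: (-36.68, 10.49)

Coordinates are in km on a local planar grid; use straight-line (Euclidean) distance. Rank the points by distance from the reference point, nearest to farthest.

K3, K1, K2, K4

Distance from the reference point at (4.09, -3.75) to each:
K3 (-36.68, 10.49): 43.2 km
K1 (57.85, -25.43): 58.0 km
K2 (69.98, -8.72): 66.1 km
K4 (9.40, -76.38): 72.8 km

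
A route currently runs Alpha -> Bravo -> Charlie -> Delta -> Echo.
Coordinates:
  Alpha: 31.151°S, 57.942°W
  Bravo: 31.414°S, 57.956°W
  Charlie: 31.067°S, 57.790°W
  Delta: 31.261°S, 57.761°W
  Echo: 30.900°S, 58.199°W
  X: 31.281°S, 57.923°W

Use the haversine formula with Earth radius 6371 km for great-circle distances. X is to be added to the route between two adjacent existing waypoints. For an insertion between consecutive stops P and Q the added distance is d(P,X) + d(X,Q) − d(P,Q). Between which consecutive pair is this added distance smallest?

Added distance for inserting X between each consecutive pair:
Alpha–Bravo: 0.4 km
Bravo–Charlie: 0.4 km
Charlie–Delta: 20.8 km
Delta–Echo: 7.5 km
Smallest added distance is 0.4 km, inserting between Bravo and Charlie.

between Bravo and Charlie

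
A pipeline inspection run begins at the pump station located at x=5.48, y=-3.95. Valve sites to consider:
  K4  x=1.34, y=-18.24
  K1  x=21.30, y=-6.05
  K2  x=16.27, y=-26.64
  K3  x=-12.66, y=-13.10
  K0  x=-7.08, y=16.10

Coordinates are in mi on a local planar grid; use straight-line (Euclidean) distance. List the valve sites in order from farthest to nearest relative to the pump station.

K2, K0, K3, K1, K4

Distance from the pump station at x=5.48, y=-3.95 to each:
K2 x=16.27, y=-26.64: 25.1 mi
K0 x=-7.08, y=16.10: 23.7 mi
K3 x=-12.66, y=-13.10: 20.3 mi
K1 x=21.30, y=-6.05: 16.0 mi
K4 x=1.34, y=-18.24: 14.9 mi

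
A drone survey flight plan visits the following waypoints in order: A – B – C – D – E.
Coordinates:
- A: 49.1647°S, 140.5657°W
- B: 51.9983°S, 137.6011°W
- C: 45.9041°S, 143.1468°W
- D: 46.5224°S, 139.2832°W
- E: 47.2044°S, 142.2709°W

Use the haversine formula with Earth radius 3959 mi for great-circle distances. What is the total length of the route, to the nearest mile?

1064 mi

Leg distances:
A→B: 235.0 mi  (cumulative 235.0 mi)
B→C: 490.2 mi  (cumulative 725.2 mi)
C→D: 189.6 mi  (cumulative 914.8 mi)
D→E: 148.8 mi  (cumulative 1063.6 mi)
Total route length ≈ 1064 mi.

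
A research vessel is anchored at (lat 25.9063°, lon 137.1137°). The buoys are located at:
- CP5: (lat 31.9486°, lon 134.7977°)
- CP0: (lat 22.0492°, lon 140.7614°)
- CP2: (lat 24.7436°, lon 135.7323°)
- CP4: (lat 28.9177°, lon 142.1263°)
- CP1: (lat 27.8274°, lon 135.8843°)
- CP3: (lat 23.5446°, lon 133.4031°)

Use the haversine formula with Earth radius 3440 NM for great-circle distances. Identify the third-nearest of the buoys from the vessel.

Distance to each, sorted:
CP2: 102.4 NM
CP1: 132.8 NM
CP3: 247.1 NM
CP0: 306.0 NM
CP4: 322.5 NM
CP5: 382.6 NM
The third-nearest is CP3 at 247.1 NM.

CP3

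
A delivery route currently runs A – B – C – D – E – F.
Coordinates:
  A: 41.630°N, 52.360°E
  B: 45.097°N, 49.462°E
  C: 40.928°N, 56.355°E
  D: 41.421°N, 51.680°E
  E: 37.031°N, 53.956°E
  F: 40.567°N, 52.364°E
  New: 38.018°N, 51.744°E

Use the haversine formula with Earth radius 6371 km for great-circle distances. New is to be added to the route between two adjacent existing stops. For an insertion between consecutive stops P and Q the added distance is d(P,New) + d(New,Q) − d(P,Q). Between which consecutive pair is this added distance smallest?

between D and E

Added distance for inserting New between each consecutive pair:
A–B: 763.7 km
B–C: 593.9 km
C–D: 494.5 km
D–E: 76.3 km
E–F: 95.6 km
Smallest added distance is 76.3 km, inserting between D and E.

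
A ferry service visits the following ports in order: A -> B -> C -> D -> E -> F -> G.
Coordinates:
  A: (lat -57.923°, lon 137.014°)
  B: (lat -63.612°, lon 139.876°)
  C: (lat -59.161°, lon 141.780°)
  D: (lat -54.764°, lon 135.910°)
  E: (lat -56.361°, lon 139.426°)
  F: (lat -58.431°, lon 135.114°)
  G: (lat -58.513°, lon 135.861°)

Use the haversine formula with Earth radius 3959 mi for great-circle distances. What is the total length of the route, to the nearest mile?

1513 mi

Leg distances:
A→B: 404.7 mi  (cumulative 404.7 mi)
B→C: 313.9 mi  (cumulative 718.6 mi)
C→D: 375.5 mi  (cumulative 1094.1 mi)
D→E: 176.2 mi  (cumulative 1270.2 mi)
E→F: 214.9 mi  (cumulative 1485.2 mi)
F→G: 27.6 mi  (cumulative 1512.8 mi)
Total route length ≈ 1513 mi.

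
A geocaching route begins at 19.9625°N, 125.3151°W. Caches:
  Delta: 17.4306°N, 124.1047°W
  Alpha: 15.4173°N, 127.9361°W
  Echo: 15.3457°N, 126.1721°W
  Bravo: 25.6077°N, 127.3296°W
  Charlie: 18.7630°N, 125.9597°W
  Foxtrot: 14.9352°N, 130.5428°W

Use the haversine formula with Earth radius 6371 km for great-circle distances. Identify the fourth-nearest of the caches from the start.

Distance to each, sorted:
Charlie: 149.5 km
Delta: 309.0 km
Echo: 521.3 km
Alpha: 576.6 km
Bravo: 660.8 km
Foxtrot: 787.2 km
The fourth-nearest is Alpha at 576.6 km.

Alpha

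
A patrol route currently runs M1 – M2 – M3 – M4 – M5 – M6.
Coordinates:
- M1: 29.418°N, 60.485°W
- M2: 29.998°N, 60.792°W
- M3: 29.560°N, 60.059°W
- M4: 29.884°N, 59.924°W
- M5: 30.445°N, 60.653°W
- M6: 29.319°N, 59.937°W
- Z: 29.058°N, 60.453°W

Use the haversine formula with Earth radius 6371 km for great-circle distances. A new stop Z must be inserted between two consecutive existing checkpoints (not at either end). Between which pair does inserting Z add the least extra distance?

between M5 and M6

Added distance for inserting Z between each consecutive pair:
M1–M2: 78.7 km
M2–M3: 91.3 km
M3–M4: 134.5 km
M4–M5: 166.8 km
M5–M6: 70.3 km
Smallest added distance is 70.3 km, inserting between M5 and M6.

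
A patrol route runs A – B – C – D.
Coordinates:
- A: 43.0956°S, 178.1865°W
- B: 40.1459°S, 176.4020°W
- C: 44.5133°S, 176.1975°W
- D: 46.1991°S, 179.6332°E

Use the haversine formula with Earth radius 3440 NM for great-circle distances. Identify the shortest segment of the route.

A–B

Leg distances:
A→B: 194.4 NM
B→C: 262.4 NM
C→D: 202.9 NM
The shortest leg is A–B at 194.4 NM.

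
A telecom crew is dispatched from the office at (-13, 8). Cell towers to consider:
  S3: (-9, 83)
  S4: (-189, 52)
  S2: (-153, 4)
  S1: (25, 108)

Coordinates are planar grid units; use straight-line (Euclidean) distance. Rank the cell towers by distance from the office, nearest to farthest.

S3, S1, S2, S4

Distance from the office at (-13, 8) to each:
S3 (-9, 83): 75.1
S1 (25, 108): 107.0
S2 (-153, 4): 140.1
S4 (-189, 52): 181.4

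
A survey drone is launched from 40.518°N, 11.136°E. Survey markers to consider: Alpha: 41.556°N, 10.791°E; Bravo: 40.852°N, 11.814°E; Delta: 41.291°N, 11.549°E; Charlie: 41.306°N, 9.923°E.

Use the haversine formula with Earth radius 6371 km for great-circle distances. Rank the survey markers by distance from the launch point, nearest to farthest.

Distance from the launch point at 40.518°N, 11.136°E to each:
Bravo 40.852°N, 11.814°E: 68.2 km
Delta 41.291°N, 11.549°E: 92.7 km
Alpha 41.556°N, 10.791°E: 119.0 km
Charlie 41.306°N, 9.923°E: 134.4 km

Bravo, Delta, Alpha, Charlie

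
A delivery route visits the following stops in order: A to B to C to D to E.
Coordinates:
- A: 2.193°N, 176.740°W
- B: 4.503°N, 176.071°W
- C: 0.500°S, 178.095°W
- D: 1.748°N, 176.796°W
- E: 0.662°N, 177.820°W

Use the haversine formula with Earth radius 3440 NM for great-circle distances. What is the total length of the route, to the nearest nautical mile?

714 NM

Leg distances:
A→B: 144.4 NM  (cumulative 144.4 NM)
B→C: 324.0 NM  (cumulative 468.4 NM)
C→D: 155.9 NM  (cumulative 624.2 NM)
D→E: 89.6 NM  (cumulative 713.8 NM)
Total route length ≈ 714 NM.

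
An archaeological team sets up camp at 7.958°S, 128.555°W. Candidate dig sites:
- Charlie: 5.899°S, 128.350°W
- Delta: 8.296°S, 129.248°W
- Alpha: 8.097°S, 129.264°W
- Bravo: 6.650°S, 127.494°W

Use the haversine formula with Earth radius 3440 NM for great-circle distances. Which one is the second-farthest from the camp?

Distance to each, sorted:
Charlie: 124.2 NM
Bravo: 100.8 NM
Delta: 45.9 NM
Alpha: 43.0 NM
The second-farthest is Bravo at 100.8 NM.

Bravo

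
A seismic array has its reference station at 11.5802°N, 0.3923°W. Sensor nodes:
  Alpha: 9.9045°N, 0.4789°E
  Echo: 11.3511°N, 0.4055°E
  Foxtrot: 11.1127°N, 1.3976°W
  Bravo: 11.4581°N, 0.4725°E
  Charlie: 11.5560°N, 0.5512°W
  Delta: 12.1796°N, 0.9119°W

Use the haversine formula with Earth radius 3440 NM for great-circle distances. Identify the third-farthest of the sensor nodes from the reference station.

Bravo

Distances from the reference station (11.5802°N, 0.3923°W):
Alpha: 113.0 NM
Foxtrot: 65.5 NM
Bravo: 51.4 NM
Echo: 48.9 NM
Delta: 47.2 NM
Charlie: 9.5 NM
The third-farthest is Bravo at 51.4 NM.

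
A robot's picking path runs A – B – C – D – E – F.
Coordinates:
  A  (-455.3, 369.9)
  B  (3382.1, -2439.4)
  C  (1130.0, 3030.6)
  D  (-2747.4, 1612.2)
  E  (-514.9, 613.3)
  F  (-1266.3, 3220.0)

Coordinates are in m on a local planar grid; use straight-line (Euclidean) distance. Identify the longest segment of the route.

Leg distances:
A→B: 4755.8 m
B→C: 5915.5 m
C→D: 4128.7 m
D→E: 2445.8 m
E→F: 2712.8 m
The longest leg is B–C at 5915.5 m.

B–C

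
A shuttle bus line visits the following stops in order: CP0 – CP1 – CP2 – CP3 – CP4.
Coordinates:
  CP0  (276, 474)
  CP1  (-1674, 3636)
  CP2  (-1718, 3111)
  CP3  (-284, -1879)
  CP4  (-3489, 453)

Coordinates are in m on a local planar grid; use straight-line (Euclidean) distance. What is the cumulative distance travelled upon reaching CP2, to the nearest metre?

Leg distances:
CP0→CP1: 3714.9 m  (cumulative 3714.9 m)
CP1→CP2: 526.8 m  (cumulative 4241.8 m)
Cumulative distance at CP2 ≈ 4242 m.

4242 m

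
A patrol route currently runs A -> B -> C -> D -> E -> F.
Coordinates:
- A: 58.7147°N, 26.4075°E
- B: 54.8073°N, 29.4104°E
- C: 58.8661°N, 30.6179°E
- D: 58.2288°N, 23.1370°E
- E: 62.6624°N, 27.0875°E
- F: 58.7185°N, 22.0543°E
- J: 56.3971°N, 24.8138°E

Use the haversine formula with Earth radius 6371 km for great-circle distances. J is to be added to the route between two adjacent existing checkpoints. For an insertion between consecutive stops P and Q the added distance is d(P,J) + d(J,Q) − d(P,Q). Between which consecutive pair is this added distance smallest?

between A and B

Added distance for inserting J between each consecutive pair:
A–B: 141.8 km
B–C: 322.3 km
C–D: 228.7 km
D–E: 397.2 km
E–F: 497.6 km
Smallest added distance is 141.8 km, inserting between A and B.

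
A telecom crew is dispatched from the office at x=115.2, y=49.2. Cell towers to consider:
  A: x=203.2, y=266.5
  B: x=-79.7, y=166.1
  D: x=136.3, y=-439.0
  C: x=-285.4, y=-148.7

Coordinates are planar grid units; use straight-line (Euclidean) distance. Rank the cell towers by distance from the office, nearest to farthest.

Distances from the office:
B x=-79.7, y=166.1: 227.3
A x=203.2, y=266.5: 234.4
C x=-285.4, y=-148.7: 446.8
D x=136.3, y=-439.0: 488.7

B, A, C, D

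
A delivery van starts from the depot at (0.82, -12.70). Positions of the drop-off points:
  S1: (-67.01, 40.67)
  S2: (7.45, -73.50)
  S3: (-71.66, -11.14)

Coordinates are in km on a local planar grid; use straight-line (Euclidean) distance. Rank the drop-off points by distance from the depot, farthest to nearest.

Distance from the depot at (0.82, -12.70) to each:
S1 (-67.01, 40.67): 86.3 km
S3 (-71.66, -11.14): 72.5 km
S2 (7.45, -73.50): 61.2 km

S1, S3, S2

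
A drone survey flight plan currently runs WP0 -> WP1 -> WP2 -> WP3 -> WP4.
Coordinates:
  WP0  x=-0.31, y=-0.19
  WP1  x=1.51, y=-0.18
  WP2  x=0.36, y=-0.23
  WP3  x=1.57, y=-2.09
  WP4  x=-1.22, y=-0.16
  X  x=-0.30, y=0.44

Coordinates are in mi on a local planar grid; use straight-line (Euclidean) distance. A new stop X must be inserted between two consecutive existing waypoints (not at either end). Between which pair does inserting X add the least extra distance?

Added distance for inserting X between each consecutive pair:
WP0–WP1: 0.7 mi
WP1–WP2: 1.7 mi
WP2–WP3: 1.9 mi
WP3–WP4: 0.9 mi
Smallest added distance is 0.7 mi, inserting between WP0 and WP1.

between WP0 and WP1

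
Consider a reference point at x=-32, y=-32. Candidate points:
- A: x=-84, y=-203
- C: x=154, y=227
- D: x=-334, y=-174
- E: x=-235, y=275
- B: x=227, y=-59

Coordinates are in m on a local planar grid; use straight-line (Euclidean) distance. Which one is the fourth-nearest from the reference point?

D

Distance to each, sorted:
A: 178.7 m
B: 260.4 m
C: 318.9 m
D: 333.7 m
E: 368.0 m
The fourth-nearest is D at 333.7 m.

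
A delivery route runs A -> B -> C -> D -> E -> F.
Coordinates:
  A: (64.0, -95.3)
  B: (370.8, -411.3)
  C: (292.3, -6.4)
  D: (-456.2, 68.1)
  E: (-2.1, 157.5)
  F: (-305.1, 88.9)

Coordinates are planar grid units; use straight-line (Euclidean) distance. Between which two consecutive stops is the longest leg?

Leg distances:
A→B: 440.4
B→C: 412.4
C→D: 752.2
D→E: 462.8
E→F: 310.7
The longest leg is C–D at 752.2.

C–D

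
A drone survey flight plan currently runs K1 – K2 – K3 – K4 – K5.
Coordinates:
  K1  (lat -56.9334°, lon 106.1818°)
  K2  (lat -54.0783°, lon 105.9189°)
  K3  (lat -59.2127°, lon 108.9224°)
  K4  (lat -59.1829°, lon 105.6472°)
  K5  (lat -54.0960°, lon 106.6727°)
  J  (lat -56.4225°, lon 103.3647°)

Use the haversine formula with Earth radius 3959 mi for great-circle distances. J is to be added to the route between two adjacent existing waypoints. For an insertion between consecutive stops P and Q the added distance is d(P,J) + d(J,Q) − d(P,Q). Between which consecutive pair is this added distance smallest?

Added distance for inserting J between each consecutive pair:
K1–K2: 105.7 mi
K2–K3: 99.0 mi
K3–K4: 373.4 mi
K4–K5: 61.6 mi
Smallest added distance is 61.6 mi, inserting between K4 and K5.

between K4 and K5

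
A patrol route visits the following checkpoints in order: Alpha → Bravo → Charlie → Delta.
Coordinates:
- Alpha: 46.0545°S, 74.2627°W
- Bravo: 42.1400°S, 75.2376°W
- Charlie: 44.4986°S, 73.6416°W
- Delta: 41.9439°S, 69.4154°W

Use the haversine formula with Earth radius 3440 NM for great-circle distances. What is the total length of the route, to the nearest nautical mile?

Leg distances:
Alpha→Bravo: 238.7 NM  (cumulative 238.7 NM)
Bravo→Charlie: 157.8 NM  (cumulative 396.6 NM)
Charlie→Delta: 240.2 NM  (cumulative 636.8 NM)
Total route length ≈ 637 NM.

637 NM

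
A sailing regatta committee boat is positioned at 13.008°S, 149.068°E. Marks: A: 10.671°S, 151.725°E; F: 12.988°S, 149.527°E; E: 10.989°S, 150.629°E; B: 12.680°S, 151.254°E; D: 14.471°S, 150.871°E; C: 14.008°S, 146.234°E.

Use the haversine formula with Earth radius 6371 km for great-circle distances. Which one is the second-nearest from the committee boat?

B

Distance to each, sorted:
F: 49.8 km
B: 239.8 km
D: 253.7 km
E: 281.5 km
C: 326.0 km
A: 388.8 km
The second-nearest is B at 239.8 km.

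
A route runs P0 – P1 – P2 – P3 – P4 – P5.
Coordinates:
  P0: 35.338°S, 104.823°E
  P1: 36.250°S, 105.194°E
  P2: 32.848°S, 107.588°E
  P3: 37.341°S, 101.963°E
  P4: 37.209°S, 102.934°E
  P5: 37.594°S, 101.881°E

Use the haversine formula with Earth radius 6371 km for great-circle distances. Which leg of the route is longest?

P2–P3

Leg distances:
P0→P1: 106.8 km
P1→P2: 437.2 km
P2→P3: 714.9 km
P3→P4: 87.2 km
P4→P5: 102.4 km
The longest leg is P2–P3 at 714.9 km.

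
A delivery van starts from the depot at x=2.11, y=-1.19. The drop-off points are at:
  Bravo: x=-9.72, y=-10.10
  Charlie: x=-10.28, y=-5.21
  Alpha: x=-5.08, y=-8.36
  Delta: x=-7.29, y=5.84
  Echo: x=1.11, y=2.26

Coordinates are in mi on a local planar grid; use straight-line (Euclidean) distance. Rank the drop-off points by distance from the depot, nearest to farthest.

Distances from the depot:
Echo x=1.11, y=2.26: 3.6 mi
Alpha x=-5.08, y=-8.36: 10.2 mi
Delta x=-7.29, y=5.84: 11.7 mi
Charlie x=-10.28, y=-5.21: 13.0 mi
Bravo x=-9.72, y=-10.10: 14.8 mi

Echo, Alpha, Delta, Charlie, Bravo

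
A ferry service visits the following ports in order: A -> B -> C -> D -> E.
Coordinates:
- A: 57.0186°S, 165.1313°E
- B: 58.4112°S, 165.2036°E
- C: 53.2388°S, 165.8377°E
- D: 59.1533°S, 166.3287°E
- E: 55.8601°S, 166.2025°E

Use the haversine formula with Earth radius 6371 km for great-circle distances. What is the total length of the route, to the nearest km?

Leg distances:
A→B: 154.9 km  (cumulative 154.9 km)
B→C: 576.5 km  (cumulative 731.4 km)
C→D: 658.4 km  (cumulative 1389.8 km)
D→E: 366.3 km  (cumulative 1756.0 km)
Total route length ≈ 1756 km.

1756 km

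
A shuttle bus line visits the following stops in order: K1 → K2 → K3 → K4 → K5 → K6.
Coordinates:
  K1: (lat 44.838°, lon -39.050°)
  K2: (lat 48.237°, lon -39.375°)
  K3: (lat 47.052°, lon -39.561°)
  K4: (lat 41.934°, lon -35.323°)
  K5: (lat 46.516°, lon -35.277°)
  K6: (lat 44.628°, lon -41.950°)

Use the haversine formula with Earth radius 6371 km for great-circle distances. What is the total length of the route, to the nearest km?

Leg distances:
K1→K2: 378.8 km  (cumulative 378.8 km)
K2→K3: 132.5 km  (cumulative 511.3 km)
K3→K4: 660.7 km  (cumulative 1172.0 km)
K4→K5: 509.5 km  (cumulative 1681.5 km)
K5→K6: 560.0 km  (cumulative 2241.5 km)
Total route length ≈ 2242 km.

2242 km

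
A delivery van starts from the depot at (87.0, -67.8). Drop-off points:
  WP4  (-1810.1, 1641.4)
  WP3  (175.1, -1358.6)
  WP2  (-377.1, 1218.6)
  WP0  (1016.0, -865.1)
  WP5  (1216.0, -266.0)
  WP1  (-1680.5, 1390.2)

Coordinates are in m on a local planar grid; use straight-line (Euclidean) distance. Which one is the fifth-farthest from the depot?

Distances from the depot ((87.0, -67.8)):
WP4: 2553.5 m
WP1: 2291.2 m
WP2: 1367.6 m
WP3: 1293.8 m
WP0: 1224.2 m
WP5: 1146.3 m
The fifth-farthest is WP0 at 1224.2 m.

WP0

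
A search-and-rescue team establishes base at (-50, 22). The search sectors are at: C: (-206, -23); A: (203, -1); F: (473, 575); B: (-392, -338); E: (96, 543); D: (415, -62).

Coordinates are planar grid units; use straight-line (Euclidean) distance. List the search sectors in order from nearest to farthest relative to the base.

Computing each straight-line distance from (-50, 22):
C (-206, -23): 162.4
A (203, -1): 254.0
D (415, -62): 472.5
B (-392, -338): 496.6
E (96, 543): 541.1
F (473, 575): 761.1

C, A, D, B, E, F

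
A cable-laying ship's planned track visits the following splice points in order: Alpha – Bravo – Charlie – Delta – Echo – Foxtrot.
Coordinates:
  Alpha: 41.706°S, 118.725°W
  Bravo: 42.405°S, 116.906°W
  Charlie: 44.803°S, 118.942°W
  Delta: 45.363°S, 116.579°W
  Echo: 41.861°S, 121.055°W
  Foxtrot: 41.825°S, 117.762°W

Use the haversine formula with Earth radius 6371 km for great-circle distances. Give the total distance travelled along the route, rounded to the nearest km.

Leg distances:
Alpha→Bravo: 169.1 km  (cumulative 169.1 km)
Bravo→Charlie: 313.0 km  (cumulative 482.1 km)
Charlie→Delta: 195.7 km  (cumulative 677.8 km)
Delta→Echo: 530.4 km  (cumulative 1208.2 km)
Echo→Foxtrot: 272.8 km  (cumulative 1481.0 km)
Total route length ≈ 1481 km.

1481 km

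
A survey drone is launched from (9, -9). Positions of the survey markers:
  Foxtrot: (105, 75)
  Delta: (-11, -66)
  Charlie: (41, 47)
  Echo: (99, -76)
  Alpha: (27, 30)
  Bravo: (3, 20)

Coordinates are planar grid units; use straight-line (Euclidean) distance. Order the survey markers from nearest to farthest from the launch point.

Bravo, Alpha, Delta, Charlie, Echo, Foxtrot

Computing each straight-line distance from (9, -9):
Bravo (3, 20): 29.6
Alpha (27, 30): 43.0
Delta (-11, -66): 60.4
Charlie (41, 47): 64.5
Echo (99, -76): 112.2
Foxtrot (105, 75): 127.6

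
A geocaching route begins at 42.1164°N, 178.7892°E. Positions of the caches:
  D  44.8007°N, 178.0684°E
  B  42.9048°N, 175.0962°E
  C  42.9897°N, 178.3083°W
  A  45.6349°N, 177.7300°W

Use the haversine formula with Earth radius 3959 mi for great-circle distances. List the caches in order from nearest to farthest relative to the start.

C, D, B, A

Distance from the start at 42.1164°N, 178.7892°E to each:
C 42.9897°N, 178.3083°W: 159.6 mi
D 44.8007°N, 178.0684°E: 189.0 mi
B 42.9048°N, 175.0962°E: 195.8 mi
A 45.6349°N, 177.7300°W: 298.5 mi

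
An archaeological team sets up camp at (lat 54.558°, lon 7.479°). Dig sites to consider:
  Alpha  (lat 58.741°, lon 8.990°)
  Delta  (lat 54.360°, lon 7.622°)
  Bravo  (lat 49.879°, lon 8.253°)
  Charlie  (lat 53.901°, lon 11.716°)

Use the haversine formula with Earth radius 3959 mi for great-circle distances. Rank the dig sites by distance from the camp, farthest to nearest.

Distances from the camp:
Bravo (lat 49.879°, lon 8.253°): 325.0 mi
Alpha (lat 58.741°, lon 8.990°): 294.7 mi
Charlie (lat 53.901°, lon 11.716°): 177.0 mi
Delta (lat 54.360°, lon 7.622°): 14.8 mi

Bravo, Alpha, Charlie, Delta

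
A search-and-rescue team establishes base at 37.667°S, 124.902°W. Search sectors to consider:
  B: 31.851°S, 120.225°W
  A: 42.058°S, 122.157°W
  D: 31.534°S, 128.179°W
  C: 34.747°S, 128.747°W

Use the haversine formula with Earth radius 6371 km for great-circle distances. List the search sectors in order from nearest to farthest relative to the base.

Distance from the base at 37.667°S, 124.902°W to each:
C 34.747°S, 128.747°W: 473.7 km
A 42.058°S, 122.157°W: 541.5 km
D 31.534°S, 128.179°W: 744.9 km
B 31.851°S, 120.225°W: 774.8 km

C, A, D, B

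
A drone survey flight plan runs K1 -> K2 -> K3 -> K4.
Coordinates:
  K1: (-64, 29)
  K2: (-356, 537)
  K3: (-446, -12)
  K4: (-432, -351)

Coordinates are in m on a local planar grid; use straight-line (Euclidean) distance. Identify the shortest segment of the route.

Leg distances:
K1→K2: 585.9 m
K2→K3: 556.3 m
K3→K4: 339.3 m
The shortest leg is K3–K4 at 339.3 m.

K3–K4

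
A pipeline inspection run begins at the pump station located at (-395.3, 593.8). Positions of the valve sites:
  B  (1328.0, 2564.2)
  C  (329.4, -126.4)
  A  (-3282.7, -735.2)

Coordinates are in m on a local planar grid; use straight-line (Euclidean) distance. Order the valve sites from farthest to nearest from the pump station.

Distances from the pump station:
A (-3282.7, -735.2): 3178.6 m
B (1328.0, 2564.2): 2617.7 m
C (329.4, -126.4): 1021.7 m

A, B, C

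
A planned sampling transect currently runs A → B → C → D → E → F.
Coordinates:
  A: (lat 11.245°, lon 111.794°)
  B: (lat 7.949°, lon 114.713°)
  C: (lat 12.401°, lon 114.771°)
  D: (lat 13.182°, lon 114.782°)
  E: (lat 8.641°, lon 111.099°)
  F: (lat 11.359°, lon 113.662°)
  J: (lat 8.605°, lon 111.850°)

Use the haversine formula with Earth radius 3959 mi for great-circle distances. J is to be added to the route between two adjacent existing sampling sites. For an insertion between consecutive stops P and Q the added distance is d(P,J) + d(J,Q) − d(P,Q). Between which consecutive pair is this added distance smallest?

between E and F

Added distance for inserting J between each consecutive pair:
A–B: 81.1 mi
B–C: 222.2 mi
C–D: 648.5 mi
D–E: 23.9 mi
E–F: 21.8 mi
Smallest added distance is 21.8 mi, inserting between E and F.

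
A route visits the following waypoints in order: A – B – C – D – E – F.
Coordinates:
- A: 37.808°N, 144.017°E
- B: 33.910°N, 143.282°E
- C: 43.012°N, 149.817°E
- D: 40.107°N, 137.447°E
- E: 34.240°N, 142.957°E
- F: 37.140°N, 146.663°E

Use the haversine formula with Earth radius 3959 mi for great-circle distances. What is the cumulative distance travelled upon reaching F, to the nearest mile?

Leg distances:
A→B: 272.5 mi  (cumulative 272.5 mi)
B→C: 720.9 mi  (cumulative 993.4 mi)
C→D: 669.6 mi  (cumulative 1663.0 mi)
D→E: 506.1 mi  (cumulative 2169.1 mi)
E→F: 288.8 mi  (cumulative 2457.8 mi)
Cumulative distance at F ≈ 2458 mi.

2458 mi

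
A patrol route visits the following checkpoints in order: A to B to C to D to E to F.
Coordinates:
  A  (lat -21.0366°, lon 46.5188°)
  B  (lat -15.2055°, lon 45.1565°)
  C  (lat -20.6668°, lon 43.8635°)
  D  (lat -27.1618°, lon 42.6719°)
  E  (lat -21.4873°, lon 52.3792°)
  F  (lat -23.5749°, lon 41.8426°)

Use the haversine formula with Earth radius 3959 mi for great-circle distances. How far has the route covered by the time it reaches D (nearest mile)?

Leg distances:
A→B: 412.7 mi  (cumulative 412.7 mi)
B→C: 386.8 mi  (cumulative 799.5 mi)
C→D: 455.0 mi  (cumulative 1254.6 mi)
Cumulative distance at D ≈ 1255 mi.

1255 mi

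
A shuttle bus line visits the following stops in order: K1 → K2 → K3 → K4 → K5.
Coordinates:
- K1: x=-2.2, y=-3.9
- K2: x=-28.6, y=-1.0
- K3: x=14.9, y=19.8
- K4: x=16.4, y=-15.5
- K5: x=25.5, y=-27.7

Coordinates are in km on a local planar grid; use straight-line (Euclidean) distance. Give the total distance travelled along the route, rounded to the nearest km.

Leg distances:
K1→K2: 26.6 km  (cumulative 26.6 km)
K2→K3: 48.2 km  (cumulative 74.8 km)
K3→K4: 35.3 km  (cumulative 110.1 km)
K4→K5: 15.2 km  (cumulative 125.3 km)
Total route length ≈ 125 km.

125 km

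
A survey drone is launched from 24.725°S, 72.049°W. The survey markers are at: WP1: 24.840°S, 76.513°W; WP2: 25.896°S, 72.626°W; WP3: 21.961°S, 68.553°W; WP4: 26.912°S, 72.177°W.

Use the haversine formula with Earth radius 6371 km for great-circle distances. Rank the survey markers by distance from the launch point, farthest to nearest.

WP3, WP1, WP4, WP2

Distance from the launch point at 24.725°S, 72.049°W to each:
WP3 21.961°S, 68.553°W: 471.0 km
WP1 24.840°S, 76.513°W: 450.8 km
WP4 26.912°S, 72.177°W: 243.5 km
WP2 25.896°S, 72.626°W: 142.5 km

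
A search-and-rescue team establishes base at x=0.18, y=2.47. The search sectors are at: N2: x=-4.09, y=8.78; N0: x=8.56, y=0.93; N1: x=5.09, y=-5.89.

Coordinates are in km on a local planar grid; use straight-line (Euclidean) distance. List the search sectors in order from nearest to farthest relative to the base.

N2, N0, N1

Computing each straight-line distance from x=0.18, y=2.47:
N2 x=-4.09, y=8.78: 7.6 km
N0 x=8.56, y=0.93: 8.5 km
N1 x=5.09, y=-5.89: 9.7 km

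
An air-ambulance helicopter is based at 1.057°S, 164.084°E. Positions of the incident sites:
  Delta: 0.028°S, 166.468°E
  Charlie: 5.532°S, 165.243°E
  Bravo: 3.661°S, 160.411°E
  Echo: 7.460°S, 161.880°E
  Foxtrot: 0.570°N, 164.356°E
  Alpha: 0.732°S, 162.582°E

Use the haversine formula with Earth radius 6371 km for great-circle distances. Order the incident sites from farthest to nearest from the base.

Distances from the base:
Echo 7.460°S, 161.880°E: 752.7 km
Charlie 5.532°S, 165.243°E: 514.0 km
Bravo 3.661°S, 160.411°E: 500.3 km
Delta 0.028°S, 166.468°E: 288.7 km
Foxtrot 0.570°N, 164.356°E: 183.4 km
Alpha 0.732°S, 162.582°E: 170.9 km

Echo, Charlie, Bravo, Delta, Foxtrot, Alpha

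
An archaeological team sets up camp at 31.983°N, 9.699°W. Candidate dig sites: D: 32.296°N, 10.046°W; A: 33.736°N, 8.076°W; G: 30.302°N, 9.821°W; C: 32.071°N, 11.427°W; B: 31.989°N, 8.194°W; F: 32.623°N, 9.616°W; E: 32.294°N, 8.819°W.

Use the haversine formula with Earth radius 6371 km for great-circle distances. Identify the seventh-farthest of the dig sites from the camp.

D

Distance to each, sorted:
A: 246.9 km
G: 187.3 km
C: 163.2 km
B: 141.9 km
E: 89.8 km
F: 71.6 km
D: 47.7 km
The seventh-farthest is D at 47.7 km.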